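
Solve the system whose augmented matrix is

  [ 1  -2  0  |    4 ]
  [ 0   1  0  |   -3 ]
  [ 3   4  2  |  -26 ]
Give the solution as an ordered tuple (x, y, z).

ρ3 -> ρ3 − 3·ρ1
  [ 1  -2  0  |    4 ]
  [ 0   1  0  |   -3 ]
  [ 0  10  2  |  -38 ]
ρ3 -> ρ3 − 10·ρ2
  [ 1  -2  0  |   4 ]
  [ 0   1  0  |  -3 ]
  [ 0   0  2  |  -8 ]
ρ3 -> 1/2·ρ3
  [ 1  -2  0  |   4 ]
  [ 0   1  0  |  -3 ]
  [ 0   0  1  |  -4 ]
ρ1 -> ρ1 + 2·ρ2
  [ 1  0  0  |  -2 ]
  [ 0  1  0  |  -3 ]
  [ 0  0  1  |  -4 ]
Reading off the last column: x = -2, y = -3, z = -4.

(-2, -3, -4)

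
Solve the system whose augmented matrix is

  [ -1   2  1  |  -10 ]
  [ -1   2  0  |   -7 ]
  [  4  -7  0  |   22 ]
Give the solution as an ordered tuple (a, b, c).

R1 ← -1·R1
  [  1  -2  -1  |  10 ]
  [ -1   2   0  |  -7 ]
  [  4  -7   0  |  22 ]
R2 ← R2 + R1
  [ 1  -2  -1  |  10 ]
  [ 0   0  -1  |   3 ]
  [ 4  -7   0  |  22 ]
R3 ← R3 − 4·R1
  [ 1  -2  -1  |   10 ]
  [ 0   0  -1  |    3 ]
  [ 0   1   4  |  -18 ]
R2 <-> R3
  [ 1  -2  -1  |   10 ]
  [ 0   1   4  |  -18 ]
  [ 0   0  -1  |    3 ]
R3 ← -1·R3
  [ 1  -2  -1  |   10 ]
  [ 0   1   4  |  -18 ]
  [ 0   0   1  |   -3 ]
R2 ← R2 − 4·R3
  [ 1  -2  -1  |  10 ]
  [ 0   1   0  |  -6 ]
  [ 0   0   1  |  -3 ]
R1 ← R1 + R3
  [ 1  -2  0  |   7 ]
  [ 0   1  0  |  -6 ]
  [ 0   0  1  |  -3 ]
R1 ← R1 + 2·R2
  [ 1  0  0  |  -5 ]
  [ 0  1  0  |  -6 ]
  [ 0  0  1  |  -3 ]
Reading off the last column: a = -5, b = -6, c = -3.

(-5, -6, -3)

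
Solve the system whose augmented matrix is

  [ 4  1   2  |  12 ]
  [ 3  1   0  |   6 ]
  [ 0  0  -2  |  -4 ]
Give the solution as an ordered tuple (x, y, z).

(2, 0, 2)

R1 → 1/4·R1
  [ 1  1/4  1/2  |   3 ]
  [ 3    1    0  |   6 ]
  [ 0    0   -2  |  -4 ]
R2 → R2 − 3·R1
  [ 1  1/4   1/2  |   3 ]
  [ 0  1/4  -3/2  |  -3 ]
  [ 0    0    -2  |  -4 ]
R2 → 4·R2
  [ 1  1/4  1/2  |    3 ]
  [ 0    1   -6  |  -12 ]
  [ 0    0   -2  |   -4 ]
R3 → -1/2·R3
  [ 1  1/4  1/2  |    3 ]
  [ 0    1   -6  |  -12 ]
  [ 0    0    1  |    2 ]
R2 → R2 + 6·R3
  [ 1  1/4  1/2  |  3 ]
  [ 0    1    0  |  0 ]
  [ 0    0    1  |  2 ]
R1 → R1 − 1/2·R3
  [ 1  1/4  0  |  2 ]
  [ 0    1  0  |  0 ]
  [ 0    0  1  |  2 ]
R1 → R1 − 1/4·R2
  [ 1  0  0  |  2 ]
  [ 0  1  0  |  0 ]
  [ 0  0  1  |  2 ]
Reading off the last column: x = 2, y = 0, z = 2.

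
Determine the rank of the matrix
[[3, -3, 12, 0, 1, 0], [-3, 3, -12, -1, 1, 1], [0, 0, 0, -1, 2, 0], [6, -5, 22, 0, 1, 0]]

R1 → 1/3·R1
  [  1  -1    4   0  1/3  0 ]
  [ -3   3  -12  -1    1  1 ]
  [  0   0    0  -1    2  0 ]
  [  6  -5   22   0    1  0 ]
R2 → R2 + 3·R1
  [ 1  -1   4   0  1/3  0 ]
  [ 0   0   0  -1    2  1 ]
  [ 0   0   0  -1    2  0 ]
  [ 6  -5  22   0    1  0 ]
R4 → R4 − 6·R1
  [ 1  -1   4   0  1/3  0 ]
  [ 0   0   0  -1    2  1 ]
  [ 0   0   0  -1    2  0 ]
  [ 0   1  -2   0   -1  0 ]
R2 <-> R4
  [ 1  -1   4   0  1/3  0 ]
  [ 0   1  -2   0   -1  0 ]
  [ 0   0   0  -1    2  0 ]
  [ 0   0   0  -1    2  1 ]
R3 → -1·R3
  [ 1  -1   4   0  1/3  0 ]
  [ 0   1  -2   0   -1  0 ]
  [ 0   0   0   1   -2  0 ]
  [ 0   0   0  -1    2  1 ]
R4 → R4 + R3
  [ 1  -1   4  0  1/3  0 ]
  [ 0   1  -2  0   -1  0 ]
  [ 0   0   0  1   -2  0 ]
  [ 0   0   0  0    0  1 ]
R1 → R1 + R2
  [ 1  0   2  0  -2/3  0 ]
  [ 0  1  -2  0    -1  0 ]
  [ 0  0   0  1    -2  0 ]
  [ 0  0   0  0     0  1 ]
The reduced form has 4 nonzero rows.

rank = 4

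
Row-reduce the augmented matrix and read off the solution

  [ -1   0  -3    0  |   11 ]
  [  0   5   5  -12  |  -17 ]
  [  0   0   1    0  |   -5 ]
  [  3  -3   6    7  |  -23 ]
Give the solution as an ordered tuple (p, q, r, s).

(4, 4, -5, 1)

R1 ← -1·R1
R4 ← R4 − 3·R1
R2 ← 1/5·R2
R4 ← R4 + 3·R2
R4 ← -5·R4
R2 ← R2 + 12/5·R4
R2 ← R2 − R3
R1 ← R1 − 3·R3
Reading off the last column: p = 4, q = 4, r = -5, s = 1.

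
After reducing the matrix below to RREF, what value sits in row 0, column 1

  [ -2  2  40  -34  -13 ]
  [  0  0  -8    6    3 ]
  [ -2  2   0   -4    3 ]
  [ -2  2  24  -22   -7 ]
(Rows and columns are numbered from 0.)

Multiply ρ1 by -1/2.
  [  1  -1  -20   17  13/2 ]
  [  0   0   -8    6     3 ]
  [ -2   2    0   -4     3 ]
  [ -2   2   24  -22    -7 ]
Add 2 times ρ1 to ρ3.
  [  1  -1  -20   17  13/2 ]
  [  0   0   -8    6     3 ]
  [  0   0  -40   30    16 ]
  [ -2   2   24  -22    -7 ]
Add 2 times ρ1 to ρ4.
  [ 1  -1  -20  17  13/2 ]
  [ 0   0   -8   6     3 ]
  [ 0   0  -40  30    16 ]
  [ 0   0  -16  12     6 ]
Multiply ρ2 by -1/8.
  [ 1  -1  -20    17  13/2 ]
  [ 0   0    1  -3/4  -3/8 ]
  [ 0   0  -40    30    16 ]
  [ 0   0  -16    12     6 ]
Add 40 times ρ2 to ρ3.
  [ 1  -1  -20    17  13/2 ]
  [ 0   0    1  -3/4  -3/8 ]
  [ 0   0    0     0     1 ]
  [ 0   0  -16    12     6 ]
Add 16 times ρ2 to ρ4.
  [ 1  -1  -20    17  13/2 ]
  [ 0   0    1  -3/4  -3/8 ]
  [ 0   0    0     0     1 ]
  [ 0   0    0     0     0 ]
Add 3/8 times ρ3 to ρ2.
  [ 1  -1  -20    17  13/2 ]
  [ 0   0    1  -3/4     0 ]
  [ 0   0    0     0     1 ]
  [ 0   0    0     0     0 ]
Subtract 13/2 times ρ3 from ρ1.
  [ 1  -1  -20    17  0 ]
  [ 0   0    1  -3/4  0 ]
  [ 0   0    0     0  1 ]
  [ 0   0    0     0  0 ]
Add 20 times ρ2 to ρ1.
  [ 1  -1  0     2  0 ]
  [ 0   0  1  -3/4  0 ]
  [ 0   0  0     0  1 ]
  [ 0   0  0     0  0 ]

-1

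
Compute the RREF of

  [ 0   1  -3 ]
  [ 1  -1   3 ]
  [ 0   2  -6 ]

R1 <-> R2
  [ 1  -1   3 ]
  [ 0   1  -3 ]
  [ 0   2  -6 ]
R3 := R3 − 2·R2
  [ 1  -1   3 ]
  [ 0   1  -3 ]
  [ 0   0   0 ]
R1 := R1 + R2
  [ 1  0   0 ]
  [ 0  1  -3 ]
  [ 0  0   0 ]

[[1, 0, 0], [0, 1, -3], [0, 0, 0]]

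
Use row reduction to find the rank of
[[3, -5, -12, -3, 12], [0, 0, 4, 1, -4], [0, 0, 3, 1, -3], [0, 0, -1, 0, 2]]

r1 -> 1/3·r1
r2 -> 1/4·r2
r3 -> r3 − 3·r2
r4 -> r4 + r2
r3 -> 4·r3
r4 -> r4 − 1/4·r3
r2 -> r2 + r4
r1 -> r1 − 4·r4
r2 -> r2 − 1/4·r3
r1 -> r1 + r3
r1 -> r1 + 4·r2
The reduced form has 4 nonzero rows.

rank = 4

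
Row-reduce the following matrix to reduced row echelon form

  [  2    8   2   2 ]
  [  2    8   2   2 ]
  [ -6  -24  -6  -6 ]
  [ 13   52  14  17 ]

[[1, 4, 0, -3], [0, 0, 1, 4], [0, 0, 0, 0], [0, 0, 0, 0]]

Multiply ρ1 by 1/2.
  [  1    4   1   1 ]
  [  2    8   2   2 ]
  [ -6  -24  -6  -6 ]
  [ 13   52  14  17 ]
Subtract 2 times ρ1 from ρ2.
  [  1    4   1   1 ]
  [  0    0   0   0 ]
  [ -6  -24  -6  -6 ]
  [ 13   52  14  17 ]
Add 6 times ρ1 to ρ3.
  [  1   4   1   1 ]
  [  0   0   0   0 ]
  [  0   0   0   0 ]
  [ 13  52  14  17 ]
Subtract 13 times ρ1 from ρ4.
  [ 1  4  1  1 ]
  [ 0  0  0  0 ]
  [ 0  0  0  0 ]
  [ 0  0  1  4 ]
Swap ρ2 and ρ4.
  [ 1  4  1  1 ]
  [ 0  0  1  4 ]
  [ 0  0  0  0 ]
  [ 0  0  0  0 ]
Subtract ρ2 from ρ1.
  [ 1  4  0  -3 ]
  [ 0  0  1   4 ]
  [ 0  0  0   0 ]
  [ 0  0  0   0 ]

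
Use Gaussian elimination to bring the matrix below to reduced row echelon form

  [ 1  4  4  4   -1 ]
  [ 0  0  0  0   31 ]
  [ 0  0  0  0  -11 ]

[[1, 4, 4, 4, 0], [0, 0, 0, 0, 1], [0, 0, 0, 0, 0]]

r2 ← 1/31·r2
r3 ← r3 + 11·r2
r1 ← r1 + r2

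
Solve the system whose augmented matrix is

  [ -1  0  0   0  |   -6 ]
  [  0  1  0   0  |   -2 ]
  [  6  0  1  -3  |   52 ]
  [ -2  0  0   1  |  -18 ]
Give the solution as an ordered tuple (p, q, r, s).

ρ1 ← -1·ρ1
  [  1  0  0   0  |    6 ]
  [  0  1  0   0  |   -2 ]
  [  6  0  1  -3  |   52 ]
  [ -2  0  0   1  |  -18 ]
ρ3 ← ρ3 − 6·ρ1
  [  1  0  0   0  |    6 ]
  [  0  1  0   0  |   -2 ]
  [  0  0  1  -3  |   16 ]
  [ -2  0  0   1  |  -18 ]
ρ4 ← ρ4 + 2·ρ1
  [ 1  0  0   0  |   6 ]
  [ 0  1  0   0  |  -2 ]
  [ 0  0  1  -3  |  16 ]
  [ 0  0  0   1  |  -6 ]
ρ3 ← ρ3 + 3·ρ4
  [ 1  0  0  0  |   6 ]
  [ 0  1  0  0  |  -2 ]
  [ 0  0  1  0  |  -2 ]
  [ 0  0  0  1  |  -6 ]
Reading off the last column: p = 6, q = -2, r = -2, s = -6.

(6, -2, -2, -6)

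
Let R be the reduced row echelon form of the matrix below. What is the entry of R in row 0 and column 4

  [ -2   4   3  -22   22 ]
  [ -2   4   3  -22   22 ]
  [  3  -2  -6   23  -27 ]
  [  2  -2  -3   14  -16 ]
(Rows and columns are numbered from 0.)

Multiply R1 by -1/2.
  [  1  -2  -3/2   11  -11 ]
  [ -2   4     3  -22   22 ]
  [  3  -2    -6   23  -27 ]
  [  2  -2    -3   14  -16 ]
Add 2 times R1 to R2.
  [ 1  -2  -3/2  11  -11 ]
  [ 0   0     0   0    0 ]
  [ 3  -2    -6  23  -27 ]
  [ 2  -2    -3  14  -16 ]
Subtract 3 times R1 from R3.
  [ 1  -2  -3/2   11  -11 ]
  [ 0   0     0    0    0 ]
  [ 0   4  -3/2  -10    6 ]
  [ 2  -2    -3   14  -16 ]
Subtract 2 times R1 from R4.
  [ 1  -2  -3/2   11  -11 ]
  [ 0   0     0    0    0 ]
  [ 0   4  -3/2  -10    6 ]
  [ 0   2     0   -8    6 ]
Swap R2 and R3.
  [ 1  -2  -3/2   11  -11 ]
  [ 0   4  -3/2  -10    6 ]
  [ 0   0     0    0    0 ]
  [ 0   2     0   -8    6 ]
Multiply R2 by 1/4.
  [ 1  -2  -3/2    11  -11 ]
  [ 0   1  -3/8  -5/2  3/2 ]
  [ 0   0     0     0    0 ]
  [ 0   2     0    -8    6 ]
Subtract 2 times R2 from R4.
  [ 1  -2  -3/2    11  -11 ]
  [ 0   1  -3/8  -5/2  3/2 ]
  [ 0   0     0     0    0 ]
  [ 0   0   3/4    -3    3 ]
Swap R3 and R4.
  [ 1  -2  -3/2    11  -11 ]
  [ 0   1  -3/8  -5/2  3/2 ]
  [ 0   0   3/4    -3    3 ]
  [ 0   0     0     0    0 ]
Multiply R3 by 4/3.
  [ 1  -2  -3/2    11  -11 ]
  [ 0   1  -3/8  -5/2  3/2 ]
  [ 0   0     1    -4    4 ]
  [ 0   0     0     0    0 ]
Add 3/8 times R3 to R2.
  [ 1  -2  -3/2  11  -11 ]
  [ 0   1     0  -4    3 ]
  [ 0   0     1  -4    4 ]
  [ 0   0     0   0    0 ]
Add 3/2 times R3 to R1.
  [ 1  -2  0   5  -5 ]
  [ 0   1  0  -4   3 ]
  [ 0   0  1  -4   4 ]
  [ 0   0  0   0   0 ]
Add 2 times R2 to R1.
  [ 1  0  0  -3  1 ]
  [ 0  1  0  -4  3 ]
  [ 0  0  1  -4  4 ]
  [ 0  0  0   0  0 ]

1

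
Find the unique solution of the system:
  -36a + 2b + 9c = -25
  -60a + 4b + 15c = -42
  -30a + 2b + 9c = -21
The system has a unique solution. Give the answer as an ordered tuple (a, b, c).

Form the augmented matrix and row-reduce:
  [ -36  2   9  |  -25 ]
  [ -60  4  15  |  -42 ]
  [ -30  2   9  |  -21 ]
R1 -> -1/36·R1
  [   1  -1/18  -1/4  |  25/36 ]
  [ -60      4    15  |    -42 ]
  [ -30      2     9  |    -21 ]
R2 -> R2 + 60·R1
  [   1  -1/18  -1/4  |  25/36 ]
  [   0    2/3     0  |   -1/3 ]
  [ -30      2     9  |    -21 ]
R3 -> R3 + 30·R1
  [ 1  -1/18  -1/4  |  25/36 ]
  [ 0    2/3     0  |   -1/3 ]
  [ 0    1/3   3/2  |   -1/6 ]
R2 -> 3/2·R2
  [ 1  -1/18  -1/4  |  25/36 ]
  [ 0      1     0  |   -1/2 ]
  [ 0    1/3   3/2  |   -1/6 ]
R3 -> R3 − 1/3·R2
  [ 1  -1/18  -1/4  |  25/36 ]
  [ 0      1     0  |   -1/2 ]
  [ 0      0   3/2  |      0 ]
R3 -> 2/3·R3
  [ 1  -1/18  -1/4  |  25/36 ]
  [ 0      1     0  |   -1/2 ]
  [ 0      0     1  |      0 ]
R1 -> R1 + 1/4·R3
  [ 1  -1/18  0  |  25/36 ]
  [ 0      1  0  |   -1/2 ]
  [ 0      0  1  |      0 ]
R1 -> R1 + 1/18·R2
  [ 1  0  0  |   2/3 ]
  [ 0  1  0  |  -1/2 ]
  [ 0  0  1  |     0 ]
Reading off the last column: a = 2/3, b = -1/2, c = 0.

(2/3, -1/2, 0)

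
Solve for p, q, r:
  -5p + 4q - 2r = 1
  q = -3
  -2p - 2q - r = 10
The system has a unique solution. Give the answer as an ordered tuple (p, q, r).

Form the augmented matrix and row-reduce:
  [ -5   4  -2  |   1 ]
  [  0   1   0  |  -3 ]
  [ -2  -2  -1  |  10 ]
R1 ← -1/5·R1
R3 ← R3 + 2·R1
R3 ← R3 + 18/5·R2
R3 ← -5·R3
R1 ← R1 − 2/5·R3
R1 ← R1 + 4/5·R2
Reading off the last column: p = -5, q = -3, r = 6.

(-5, -3, 6)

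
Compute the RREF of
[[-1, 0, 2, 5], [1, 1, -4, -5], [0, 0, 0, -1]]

R1 := -1·R1
  [ 1  0  -2  -5 ]
  [ 1  1  -4  -5 ]
  [ 0  0   0  -1 ]
R2 := R2 − R1
  [ 1  0  -2  -5 ]
  [ 0  1  -2   0 ]
  [ 0  0   0  -1 ]
R3 := -1·R3
  [ 1  0  -2  -5 ]
  [ 0  1  -2   0 ]
  [ 0  0   0   1 ]
R1 := R1 + 5·R3
  [ 1  0  -2  0 ]
  [ 0  1  -2  0 ]
  [ 0  0   0  1 ]

[[1, 0, -2, 0], [0, 1, -2, 0], [0, 0, 0, 1]]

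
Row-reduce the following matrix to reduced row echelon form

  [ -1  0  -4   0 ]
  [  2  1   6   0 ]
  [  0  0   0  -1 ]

Multiply ρ1 by -1.
  [ 1  0  4   0 ]
  [ 2  1  6   0 ]
  [ 0  0  0  -1 ]
Subtract 2 times ρ1 from ρ2.
  [ 1  0   4   0 ]
  [ 0  1  -2   0 ]
  [ 0  0   0  -1 ]
Multiply ρ3 by -1.
  [ 1  0   4  0 ]
  [ 0  1  -2  0 ]
  [ 0  0   0  1 ]

[[1, 0, 4, 0], [0, 1, -2, 0], [0, 0, 0, 1]]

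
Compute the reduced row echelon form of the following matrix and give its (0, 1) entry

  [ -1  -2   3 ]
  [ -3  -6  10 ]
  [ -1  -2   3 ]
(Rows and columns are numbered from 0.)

2

R1 ← -1·R1
  [  1   2  -3 ]
  [ -3  -6  10 ]
  [ -1  -2   3 ]
R2 ← R2 + 3·R1
  [  1   2  -3 ]
  [  0   0   1 ]
  [ -1  -2   3 ]
R3 ← R3 + R1
  [ 1  2  -3 ]
  [ 0  0   1 ]
  [ 0  0   0 ]
R1 ← R1 + 3·R2
  [ 1  2  0 ]
  [ 0  0  1 ]
  [ 0  0  0 ]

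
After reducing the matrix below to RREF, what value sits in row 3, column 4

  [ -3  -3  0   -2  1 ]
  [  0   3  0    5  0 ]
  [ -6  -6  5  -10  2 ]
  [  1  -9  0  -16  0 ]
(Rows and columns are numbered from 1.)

-6/5

r1 := -1/3·r1
  [  1   1  0  2/3  -1/3 ]
  [  0   3  0    5     0 ]
  [ -6  -6  5  -10     2 ]
  [  1  -9  0  -16     0 ]
r3 := r3 + 6·r1
  [ 1   1  0  2/3  -1/3 ]
  [ 0   3  0    5     0 ]
  [ 0   0  5   -6     0 ]
  [ 1  -9  0  -16     0 ]
r4 := r4 − r1
  [ 1    1  0    2/3  -1/3 ]
  [ 0    3  0      5     0 ]
  [ 0    0  5     -6     0 ]
  [ 0  -10  0  -50/3   1/3 ]
r2 := 1/3·r2
  [ 1    1  0    2/3  -1/3 ]
  [ 0    1  0    5/3     0 ]
  [ 0    0  5     -6     0 ]
  [ 0  -10  0  -50/3   1/3 ]
r4 := r4 + 10·r2
  [ 1  1  0  2/3  -1/3 ]
  [ 0  1  0  5/3     0 ]
  [ 0  0  5   -6     0 ]
  [ 0  0  0    0   1/3 ]
r3 := 1/5·r3
  [ 1  1  0   2/3  -1/3 ]
  [ 0  1  0   5/3     0 ]
  [ 0  0  1  -6/5     0 ]
  [ 0  0  0     0   1/3 ]
r4 := 3·r4
  [ 1  1  0   2/3  -1/3 ]
  [ 0  1  0   5/3     0 ]
  [ 0  0  1  -6/5     0 ]
  [ 0  0  0     0     1 ]
r1 := r1 + 1/3·r4
  [ 1  1  0   2/3  0 ]
  [ 0  1  0   5/3  0 ]
  [ 0  0  1  -6/5  0 ]
  [ 0  0  0     0  1 ]
r1 := r1 − r2
  [ 1  0  0    -1  0 ]
  [ 0  1  0   5/3  0 ]
  [ 0  0  1  -6/5  0 ]
  [ 0  0  0     0  1 ]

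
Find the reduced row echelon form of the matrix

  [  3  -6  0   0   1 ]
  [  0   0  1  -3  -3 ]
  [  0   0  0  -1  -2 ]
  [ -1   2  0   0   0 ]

[[1, -2, 0, 0, 0], [0, 0, 1, 0, 0], [0, 0, 0, 1, 0], [0, 0, 0, 0, 1]]

R1 ← 1/3·R1
R4 ← R4 + R1
R3 ← -1·R3
R4 ← 3·R4
R3 ← R3 − 2·R4
R2 ← R2 + 3·R4
R1 ← R1 − 1/3·R4
R2 ← R2 + 3·R3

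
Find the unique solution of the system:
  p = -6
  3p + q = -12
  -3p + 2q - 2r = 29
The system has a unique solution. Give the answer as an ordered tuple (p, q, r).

(-6, 6, 1/2)

Form the augmented matrix and row-reduce:
  [  1  0   0  |   -6 ]
  [  3  1   0  |  -12 ]
  [ -3  2  -2  |   29 ]
R2 := R2 − 3·R1
  [  1  0   0  |  -6 ]
  [  0  1   0  |   6 ]
  [ -3  2  -2  |  29 ]
R3 := R3 + 3·R1
  [ 1  0   0  |  -6 ]
  [ 0  1   0  |   6 ]
  [ 0  2  -2  |  11 ]
R3 := R3 − 2·R2
  [ 1  0   0  |  -6 ]
  [ 0  1   0  |   6 ]
  [ 0  0  -2  |  -1 ]
R3 := -1/2·R3
  [ 1  0  0  |   -6 ]
  [ 0  1  0  |    6 ]
  [ 0  0  1  |  1/2 ]
Reading off the last column: p = -6, q = 6, r = 1/2.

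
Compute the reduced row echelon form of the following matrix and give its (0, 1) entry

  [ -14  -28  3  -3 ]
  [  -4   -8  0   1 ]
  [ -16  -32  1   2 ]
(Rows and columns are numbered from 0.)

r1 := -1/14·r1
  [   1    2  -3/14  3/14 ]
  [  -4   -8      0     1 ]
  [ -16  -32      1     2 ]
r2 := r2 + 4·r1
  [   1    2  -3/14  3/14 ]
  [   0    0   -6/7  13/7 ]
  [ -16  -32      1     2 ]
r3 := r3 + 16·r1
  [ 1  2  -3/14  3/14 ]
  [ 0  0   -6/7  13/7 ]
  [ 0  0  -17/7  38/7 ]
r2 := -7/6·r2
  [ 1  2  -3/14   3/14 ]
  [ 0  0      1  -13/6 ]
  [ 0  0  -17/7   38/7 ]
r3 := r3 + 17/7·r2
  [ 1  2  -3/14   3/14 ]
  [ 0  0      1  -13/6 ]
  [ 0  0      0    1/6 ]
r3 := 6·r3
  [ 1  2  -3/14   3/14 ]
  [ 0  0      1  -13/6 ]
  [ 0  0      0      1 ]
r2 := r2 + 13/6·r3
  [ 1  2  -3/14  3/14 ]
  [ 0  0      1     0 ]
  [ 0  0      0     1 ]
r1 := r1 − 3/14·r3
  [ 1  2  -3/14  0 ]
  [ 0  0      1  0 ]
  [ 0  0      0  1 ]
r1 := r1 + 3/14·r2
  [ 1  2  0  0 ]
  [ 0  0  1  0 ]
  [ 0  0  0  1 ]

2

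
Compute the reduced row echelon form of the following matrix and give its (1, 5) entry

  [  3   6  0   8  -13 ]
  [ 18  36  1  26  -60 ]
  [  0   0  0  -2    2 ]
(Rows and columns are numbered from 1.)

R1 ← 1/3·R1
  [  1   2  0  8/3  -13/3 ]
  [ 18  36  1   26    -60 ]
  [  0   0  0   -2      2 ]
R2 ← R2 − 18·R1
  [ 1  2  0  8/3  -13/3 ]
  [ 0  0  1  -22     18 ]
  [ 0  0  0   -2      2 ]
R3 ← -1/2·R3
  [ 1  2  0  8/3  -13/3 ]
  [ 0  0  1  -22     18 ]
  [ 0  0  0    1     -1 ]
R2 ← R2 + 22·R3
  [ 1  2  0  8/3  -13/3 ]
  [ 0  0  1    0     -4 ]
  [ 0  0  0    1     -1 ]
R1 ← R1 − 8/3·R3
  [ 1  2  0  0  -5/3 ]
  [ 0  0  1  0    -4 ]
  [ 0  0  0  1    -1 ]

-5/3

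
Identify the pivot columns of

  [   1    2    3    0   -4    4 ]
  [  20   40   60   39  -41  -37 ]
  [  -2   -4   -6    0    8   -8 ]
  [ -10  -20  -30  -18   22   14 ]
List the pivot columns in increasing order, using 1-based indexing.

R2 := R2 − 20·R1
  [   1    2    3    0  -4     4 ]
  [   0    0    0   39  39  -117 ]
  [  -2   -4   -6    0   8    -8 ]
  [ -10  -20  -30  -18  22    14 ]
R3 := R3 + 2·R1
  [   1    2    3    0  -4     4 ]
  [   0    0    0   39  39  -117 ]
  [   0    0    0    0   0     0 ]
  [ -10  -20  -30  -18  22    14 ]
R4 := R4 + 10·R1
  [ 1  2  3    0   -4     4 ]
  [ 0  0  0   39   39  -117 ]
  [ 0  0  0    0    0     0 ]
  [ 0  0  0  -18  -18    54 ]
R2 := 1/39·R2
  [ 1  2  3    0   -4   4 ]
  [ 0  0  0    1    1  -3 ]
  [ 0  0  0    0    0   0 ]
  [ 0  0  0  -18  -18  54 ]
R4 := R4 + 18·R2
  [ 1  2  3  0  -4   4 ]
  [ 0  0  0  1   1  -3 ]
  [ 0  0  0  0   0   0 ]
  [ 0  0  0  0   0   0 ]
Pivot columns are the columns containing a leading 1.

1, 4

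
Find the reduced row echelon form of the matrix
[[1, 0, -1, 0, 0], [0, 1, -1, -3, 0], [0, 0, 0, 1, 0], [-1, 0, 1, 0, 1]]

r4 := r4 + r1
r2 := r2 + 3·r3

[[1, 0, -1, 0, 0], [0, 1, -1, 0, 0], [0, 0, 0, 1, 0], [0, 0, 0, 0, 1]]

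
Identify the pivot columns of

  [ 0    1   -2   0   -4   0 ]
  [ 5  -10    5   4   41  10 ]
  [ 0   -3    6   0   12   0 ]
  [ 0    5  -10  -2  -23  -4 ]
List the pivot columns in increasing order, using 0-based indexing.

0, 1, 3

ρ1 ↔ ρ2
  [ 5  -10    5   4   41  10 ]
  [ 0    1   -2   0   -4   0 ]
  [ 0   -3    6   0   12   0 ]
  [ 0    5  -10  -2  -23  -4 ]
ρ1 := 1/5·ρ1
  [ 1  -2    1  4/5  41/5   2 ]
  [ 0   1   -2    0    -4   0 ]
  [ 0  -3    6    0    12   0 ]
  [ 0   5  -10   -2   -23  -4 ]
ρ3 := ρ3 + 3·ρ2
  [ 1  -2    1  4/5  41/5   2 ]
  [ 0   1   -2    0    -4   0 ]
  [ 0   0    0    0     0   0 ]
  [ 0   5  -10   -2   -23  -4 ]
ρ4 := ρ4 − 5·ρ2
  [ 1  -2   1  4/5  41/5   2 ]
  [ 0   1  -2    0    -4   0 ]
  [ 0   0   0    0     0   0 ]
  [ 0   0   0   -2    -3  -4 ]
ρ3 ↔ ρ4
  [ 1  -2   1  4/5  41/5   2 ]
  [ 0   1  -2    0    -4   0 ]
  [ 0   0   0   -2    -3  -4 ]
  [ 0   0   0    0     0   0 ]
ρ3 := -1/2·ρ3
  [ 1  -2   1  4/5  41/5  2 ]
  [ 0   1  -2    0    -4  0 ]
  [ 0   0   0    1   3/2  2 ]
  [ 0   0   0    0     0  0 ]
ρ1 := ρ1 − 4/5·ρ3
  [ 1  -2   1  0    7  2/5 ]
  [ 0   1  -2  0   -4    0 ]
  [ 0   0   0  1  3/2    2 ]
  [ 0   0   0  0    0    0 ]
ρ1 := ρ1 + 2·ρ2
  [ 1  0  -3  0   -1  2/5 ]
  [ 0  1  -2  0   -4    0 ]
  [ 0  0   0  1  3/2    2 ]
  [ 0  0   0  0    0    0 ]
Pivot columns are the columns containing a leading 1.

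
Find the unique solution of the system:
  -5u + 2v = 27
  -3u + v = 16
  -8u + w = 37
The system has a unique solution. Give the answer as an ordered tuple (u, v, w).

Form the augmented matrix and row-reduce:
  [ -5  2  0  |  27 ]
  [ -3  1  0  |  16 ]
  [ -8  0  1  |  37 ]
ρ1 ← -1/5·ρ1
  [  1  -2/5  0  |  -27/5 ]
  [ -3     1  0  |     16 ]
  [ -8     0  1  |     37 ]
ρ2 ← ρ2 + 3·ρ1
  [  1  -2/5  0  |  -27/5 ]
  [  0  -1/5  0  |   -1/5 ]
  [ -8     0  1  |     37 ]
ρ3 ← ρ3 + 8·ρ1
  [ 1   -2/5  0  |  -27/5 ]
  [ 0   -1/5  0  |   -1/5 ]
  [ 0  -16/5  1  |  -31/5 ]
ρ2 ← -5·ρ2
  [ 1   -2/5  0  |  -27/5 ]
  [ 0      1  0  |      1 ]
  [ 0  -16/5  1  |  -31/5 ]
ρ3 ← ρ3 + 16/5·ρ2
  [ 1  -2/5  0  |  -27/5 ]
  [ 0     1  0  |      1 ]
  [ 0     0  1  |     -3 ]
ρ1 ← ρ1 + 2/5·ρ2
  [ 1  0  0  |  -5 ]
  [ 0  1  0  |   1 ]
  [ 0  0  1  |  -3 ]
Reading off the last column: u = -5, v = 1, w = -3.

(-5, 1, -3)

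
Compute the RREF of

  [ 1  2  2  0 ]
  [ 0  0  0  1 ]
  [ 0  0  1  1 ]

ρ2 <=> ρ3
ρ2 -> ρ2 − ρ3
ρ1 -> ρ1 − 2·ρ2

[[1, 2, 0, 0], [0, 0, 1, 0], [0, 0, 0, 1]]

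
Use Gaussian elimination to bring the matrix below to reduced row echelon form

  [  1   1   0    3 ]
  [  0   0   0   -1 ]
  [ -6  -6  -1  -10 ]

[[1, 1, 0, 0], [0, 0, 1, 0], [0, 0, 0, 1]]

r3 := r3 + 6·r1
  [ 1  1   0   3 ]
  [ 0  0   0  -1 ]
  [ 0  0  -1   8 ]
r2 ↔ r3
  [ 1  1   0   3 ]
  [ 0  0  -1   8 ]
  [ 0  0   0  -1 ]
r2 := -1·r2
  [ 1  1  0   3 ]
  [ 0  0  1  -8 ]
  [ 0  0  0  -1 ]
r3 := -1·r3
  [ 1  1  0   3 ]
  [ 0  0  1  -8 ]
  [ 0  0  0   1 ]
r2 := r2 + 8·r3
  [ 1  1  0  3 ]
  [ 0  0  1  0 ]
  [ 0  0  0  1 ]
r1 := r1 − 3·r3
  [ 1  1  0  0 ]
  [ 0  0  1  0 ]
  [ 0  0  0  1 ]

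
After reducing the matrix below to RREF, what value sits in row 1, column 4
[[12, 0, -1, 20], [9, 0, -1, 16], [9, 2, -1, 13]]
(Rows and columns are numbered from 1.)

r1 := 1/12·r1
  [ 1  0  -1/12  5/3 ]
  [ 9  0     -1   16 ]
  [ 9  2     -1   13 ]
r2 := r2 − 9·r1
  [ 1  0  -1/12  5/3 ]
  [ 0  0   -1/4    1 ]
  [ 9  2     -1   13 ]
r3 := r3 − 9·r1
  [ 1  0  -1/12  5/3 ]
  [ 0  0   -1/4    1 ]
  [ 0  2   -1/4   -2 ]
r2 ↔ r3
  [ 1  0  -1/12  5/3 ]
  [ 0  2   -1/4   -2 ]
  [ 0  0   -1/4    1 ]
r2 := 1/2·r2
  [ 1  0  -1/12  5/3 ]
  [ 0  1   -1/8   -1 ]
  [ 0  0   -1/4    1 ]
r3 := -4·r3
  [ 1  0  -1/12  5/3 ]
  [ 0  1   -1/8   -1 ]
  [ 0  0      1   -4 ]
r2 := r2 + 1/8·r3
  [ 1  0  -1/12   5/3 ]
  [ 0  1      0  -3/2 ]
  [ 0  0      1    -4 ]
r1 := r1 + 1/12·r3
  [ 1  0  0   4/3 ]
  [ 0  1  0  -3/2 ]
  [ 0  0  1    -4 ]

4/3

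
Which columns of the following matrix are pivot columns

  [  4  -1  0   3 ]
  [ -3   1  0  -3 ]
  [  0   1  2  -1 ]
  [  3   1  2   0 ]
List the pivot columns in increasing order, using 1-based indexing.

ρ1 → 1/4·ρ1
ρ2 → ρ2 + 3·ρ1
ρ4 → ρ4 − 3·ρ1
ρ2 → 4·ρ2
ρ3 → ρ3 − ρ2
ρ4 → ρ4 − 7/4·ρ2
ρ3 → 1/2·ρ3
ρ4 → ρ4 − 2·ρ3
ρ3 → ρ3 − ρ4
ρ2 → ρ2 + 3·ρ4
ρ1 → ρ1 − 3/4·ρ4
ρ1 → ρ1 + 1/4·ρ2
Pivot columns are the columns containing a leading 1.

1, 2, 3, 4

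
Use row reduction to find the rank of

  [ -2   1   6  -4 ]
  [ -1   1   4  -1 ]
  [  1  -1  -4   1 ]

Multiply R1 by -1/2.
Add R1 to R2.
Subtract R1 from R3.
Multiply R2 by 2.
Add 1/2 times R2 to R3.
Add 1/2 times R2 to R1.
The reduced form has 2 nonzero rows.

rank = 2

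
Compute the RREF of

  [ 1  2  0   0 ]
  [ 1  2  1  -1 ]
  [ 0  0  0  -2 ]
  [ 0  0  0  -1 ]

Subtract R1 from R2.
  [ 1  2  0   0 ]
  [ 0  0  1  -1 ]
  [ 0  0  0  -2 ]
  [ 0  0  0  -1 ]
Multiply R3 by -1/2.
  [ 1  2  0   0 ]
  [ 0  0  1  -1 ]
  [ 0  0  0   1 ]
  [ 0  0  0  -1 ]
Add R3 to R4.
  [ 1  2  0   0 ]
  [ 0  0  1  -1 ]
  [ 0  0  0   1 ]
  [ 0  0  0   0 ]
Add R3 to R2.
  [ 1  2  0  0 ]
  [ 0  0  1  0 ]
  [ 0  0  0  1 ]
  [ 0  0  0  0 ]

[[1, 2, 0, 0], [0, 0, 1, 0], [0, 0, 0, 1], [0, 0, 0, 0]]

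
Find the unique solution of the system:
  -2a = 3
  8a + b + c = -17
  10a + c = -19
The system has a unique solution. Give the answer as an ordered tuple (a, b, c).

(-3/2, -1, -4)

Form the augmented matrix and row-reduce:
  [ -2  0  0  |    3 ]
  [  8  1  1  |  -17 ]
  [ 10  0  1  |  -19 ]
r1 → -1/2·r1
  [  1  0  0  |  -3/2 ]
  [  8  1  1  |   -17 ]
  [ 10  0  1  |   -19 ]
r2 → r2 − 8·r1
  [  1  0  0  |  -3/2 ]
  [  0  1  1  |    -5 ]
  [ 10  0  1  |   -19 ]
r3 → r3 − 10·r1
  [ 1  0  0  |  -3/2 ]
  [ 0  1  1  |    -5 ]
  [ 0  0  1  |    -4 ]
r2 → r2 − r3
  [ 1  0  0  |  -3/2 ]
  [ 0  1  0  |    -1 ]
  [ 0  0  1  |    -4 ]
Reading off the last column: a = -3/2, b = -1, c = -4.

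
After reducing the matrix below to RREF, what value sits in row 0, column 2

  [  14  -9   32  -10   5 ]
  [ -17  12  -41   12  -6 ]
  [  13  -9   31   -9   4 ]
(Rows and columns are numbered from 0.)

1

ρ1 ← 1/14·ρ1
  [   1  -9/14  16/7  -5/7  5/14 ]
  [ -17     12   -41    12    -6 ]
  [  13     -9    31    -9     4 ]
ρ2 ← ρ2 + 17·ρ1
  [  1  -9/14   16/7  -5/7  5/14 ]
  [  0  15/14  -15/7  -1/7  1/14 ]
  [ 13     -9     31    -9     4 ]
ρ3 ← ρ3 − 13·ρ1
  [ 1  -9/14   16/7  -5/7   5/14 ]
  [ 0  15/14  -15/7  -1/7   1/14 ]
  [ 0  -9/14    9/7   2/7  -9/14 ]
ρ2 ← 14/15·ρ2
  [ 1  -9/14  16/7   -5/7   5/14 ]
  [ 0      1    -2  -2/15   1/15 ]
  [ 0  -9/14   9/7    2/7  -9/14 ]
ρ3 ← ρ3 + 9/14·ρ2
  [ 1  -9/14  16/7   -5/7  5/14 ]
  [ 0      1    -2  -2/15  1/15 ]
  [ 0      0     0    1/5  -3/5 ]
ρ3 ← 5·ρ3
  [ 1  -9/14  16/7   -5/7  5/14 ]
  [ 0      1    -2  -2/15  1/15 ]
  [ 0      0     0      1    -3 ]
ρ2 ← ρ2 + 2/15·ρ3
  [ 1  -9/14  16/7  -5/7  5/14 ]
  [ 0      1    -2     0  -1/3 ]
  [ 0      0     0     1    -3 ]
ρ1 ← ρ1 + 5/7·ρ3
  [ 1  -9/14  16/7  0  -25/14 ]
  [ 0      1    -2  0    -1/3 ]
  [ 0      0     0  1      -3 ]
ρ1 ← ρ1 + 9/14·ρ2
  [ 1  0   1  0    -2 ]
  [ 0  1  -2  0  -1/3 ]
  [ 0  0   0  1    -3 ]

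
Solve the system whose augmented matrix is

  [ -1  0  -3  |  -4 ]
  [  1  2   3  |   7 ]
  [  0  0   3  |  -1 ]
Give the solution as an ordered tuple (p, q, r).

Multiply r1 by -1.
  [ 1  0  3  |   4 ]
  [ 1  2  3  |   7 ]
  [ 0  0  3  |  -1 ]
Subtract r1 from r2.
  [ 1  0  3  |   4 ]
  [ 0  2  0  |   3 ]
  [ 0  0  3  |  -1 ]
Multiply r2 by 1/2.
  [ 1  0  3  |    4 ]
  [ 0  1  0  |  3/2 ]
  [ 0  0  3  |   -1 ]
Multiply r3 by 1/3.
  [ 1  0  3  |     4 ]
  [ 0  1  0  |   3/2 ]
  [ 0  0  1  |  -1/3 ]
Subtract 3 times r3 from r1.
  [ 1  0  0  |     5 ]
  [ 0  1  0  |   3/2 ]
  [ 0  0  1  |  -1/3 ]
Reading off the last column: p = 5, q = 3/2, r = -1/3.

(5, 3/2, -1/3)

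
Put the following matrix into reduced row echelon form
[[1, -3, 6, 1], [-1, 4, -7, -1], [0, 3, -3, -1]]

[[1, 0, 3, 0], [0, 1, -1, 0], [0, 0, 0, 1]]

R2 := R2 + R1
  [ 1  -3   6   1 ]
  [ 0   1  -1   0 ]
  [ 0   3  -3  -1 ]
R3 := R3 − 3·R2
  [ 1  -3   6   1 ]
  [ 0   1  -1   0 ]
  [ 0   0   0  -1 ]
R3 := -1·R3
  [ 1  -3   6  1 ]
  [ 0   1  -1  0 ]
  [ 0   0   0  1 ]
R1 := R1 − R3
  [ 1  -3   6  0 ]
  [ 0   1  -1  0 ]
  [ 0   0   0  1 ]
R1 := R1 + 3·R2
  [ 1  0   3  0 ]
  [ 0  1  -1  0 ]
  [ 0  0   0  1 ]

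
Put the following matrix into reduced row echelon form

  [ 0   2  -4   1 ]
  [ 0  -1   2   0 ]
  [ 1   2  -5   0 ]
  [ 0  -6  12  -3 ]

[[1, 0, -1, 0], [0, 1, -2, 0], [0, 0, 0, 1], [0, 0, 0, 0]]

r1 <-> r3
  [ 1   2  -5   0 ]
  [ 0  -1   2   0 ]
  [ 0   2  -4   1 ]
  [ 0  -6  12  -3 ]
r2 → -1·r2
  [ 1   2  -5   0 ]
  [ 0   1  -2   0 ]
  [ 0   2  -4   1 ]
  [ 0  -6  12  -3 ]
r3 → r3 − 2·r2
  [ 1   2  -5   0 ]
  [ 0   1  -2   0 ]
  [ 0   0   0   1 ]
  [ 0  -6  12  -3 ]
r4 → r4 + 6·r2
  [ 1  2  -5   0 ]
  [ 0  1  -2   0 ]
  [ 0  0   0   1 ]
  [ 0  0   0  -3 ]
r4 → r4 + 3·r3
  [ 1  2  -5  0 ]
  [ 0  1  -2  0 ]
  [ 0  0   0  1 ]
  [ 0  0   0  0 ]
r1 → r1 − 2·r2
  [ 1  0  -1  0 ]
  [ 0  1  -2  0 ]
  [ 0  0   0  1 ]
  [ 0  0   0  0 ]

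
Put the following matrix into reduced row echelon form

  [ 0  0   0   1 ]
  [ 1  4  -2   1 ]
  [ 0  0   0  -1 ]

R1 <=> R2
  [ 1  4  -2   1 ]
  [ 0  0   0   1 ]
  [ 0  0   0  -1 ]
R3 := R3 + R2
  [ 1  4  -2  1 ]
  [ 0  0   0  1 ]
  [ 0  0   0  0 ]
R1 := R1 − R2
  [ 1  4  -2  0 ]
  [ 0  0   0  1 ]
  [ 0  0   0  0 ]

[[1, 4, -2, 0], [0, 0, 0, 1], [0, 0, 0, 0]]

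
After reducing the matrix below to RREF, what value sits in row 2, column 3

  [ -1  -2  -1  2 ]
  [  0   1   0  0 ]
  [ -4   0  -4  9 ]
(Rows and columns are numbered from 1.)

0

R1 ← -1·R1
  [  1  2   1  -2 ]
  [  0  1   0   0 ]
  [ -4  0  -4   9 ]
R3 ← R3 + 4·R1
  [ 1  2  1  -2 ]
  [ 0  1  0   0 ]
  [ 0  8  0   1 ]
R3 ← R3 − 8·R2
  [ 1  2  1  -2 ]
  [ 0  1  0   0 ]
  [ 0  0  0   1 ]
R1 ← R1 + 2·R3
  [ 1  2  1  0 ]
  [ 0  1  0  0 ]
  [ 0  0  0  1 ]
R1 ← R1 − 2·R2
  [ 1  0  1  0 ]
  [ 0  1  0  0 ]
  [ 0  0  0  1 ]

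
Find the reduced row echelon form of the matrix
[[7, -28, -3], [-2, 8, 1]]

[[1, -4, 0], [0, 0, 1]]

ρ1 -> 1/7·ρ1
  [  1  -4  -3/7 ]
  [ -2   8     1 ]
ρ2 -> ρ2 + 2·ρ1
  [ 1  -4  -3/7 ]
  [ 0   0   1/7 ]
ρ2 -> 7·ρ2
  [ 1  -4  -3/7 ]
  [ 0   0     1 ]
ρ1 -> ρ1 + 3/7·ρ2
  [ 1  -4  0 ]
  [ 0   0  1 ]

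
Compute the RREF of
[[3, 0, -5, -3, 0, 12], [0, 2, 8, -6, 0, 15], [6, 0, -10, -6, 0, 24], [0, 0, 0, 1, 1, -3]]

[[1, 0, -5/3, 0, 1, 1], [0, 1, 4, 0, 3, -3/2], [0, 0, 0, 1, 1, -3], [0, 0, 0, 0, 0, 0]]

R1 := 1/3·R1
  [ 1  0  -5/3  -1  0   4 ]
  [ 0  2     8  -6  0  15 ]
  [ 6  0   -10  -6  0  24 ]
  [ 0  0     0   1  1  -3 ]
R3 := R3 − 6·R1
  [ 1  0  -5/3  -1  0   4 ]
  [ 0  2     8  -6  0  15 ]
  [ 0  0     0   0  0   0 ]
  [ 0  0     0   1  1  -3 ]
R2 := 1/2·R2
  [ 1  0  -5/3  -1  0     4 ]
  [ 0  1     4  -3  0  15/2 ]
  [ 0  0     0   0  0     0 ]
  [ 0  0     0   1  1    -3 ]
R3 <-> R4
  [ 1  0  -5/3  -1  0     4 ]
  [ 0  1     4  -3  0  15/2 ]
  [ 0  0     0   1  1    -3 ]
  [ 0  0     0   0  0     0 ]
R2 := R2 + 3·R3
  [ 1  0  -5/3  -1  0     4 ]
  [ 0  1     4   0  3  -3/2 ]
  [ 0  0     0   1  1    -3 ]
  [ 0  0     0   0  0     0 ]
R1 := R1 + R3
  [ 1  0  -5/3  0  1     1 ]
  [ 0  1     4  0  3  -3/2 ]
  [ 0  0     0  1  1    -3 ]
  [ 0  0     0  0  0     0 ]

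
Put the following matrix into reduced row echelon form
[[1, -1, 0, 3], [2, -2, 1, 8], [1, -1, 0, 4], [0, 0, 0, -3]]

R2 → R2 − 2·R1
R3 → R3 − R1
R4 → R4 + 3·R3
R2 → R2 − 2·R3
R1 → R1 − 3·R3

[[1, -1, 0, 0], [0, 0, 1, 0], [0, 0, 0, 1], [0, 0, 0, 0]]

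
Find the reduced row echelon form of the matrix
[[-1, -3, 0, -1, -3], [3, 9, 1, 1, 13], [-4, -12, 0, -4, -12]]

ρ1 ← -1·ρ1
  [  1    3  0   1    3 ]
  [  3    9  1   1   13 ]
  [ -4  -12  0  -4  -12 ]
ρ2 ← ρ2 − 3·ρ1
  [  1    3  0   1    3 ]
  [  0    0  1  -2    4 ]
  [ -4  -12  0  -4  -12 ]
ρ3 ← ρ3 + 4·ρ1
  [ 1  3  0   1  3 ]
  [ 0  0  1  -2  4 ]
  [ 0  0  0   0  0 ]

[[1, 3, 0, 1, 3], [0, 0, 1, -2, 4], [0, 0, 0, 0, 0]]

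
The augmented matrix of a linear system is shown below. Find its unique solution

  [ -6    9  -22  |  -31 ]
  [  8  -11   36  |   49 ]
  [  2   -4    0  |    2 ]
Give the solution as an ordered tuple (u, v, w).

(3, 1, 1)

R1 ← -1/6·R1
  [ 1  -3/2  11/3  |  31/6 ]
  [ 8   -11    36  |    49 ]
  [ 2    -4     0  |     2 ]
R2 ← R2 − 8·R1
  [ 1  -3/2  11/3  |  31/6 ]
  [ 0     1  20/3  |  23/3 ]
  [ 2    -4     0  |     2 ]
R3 ← R3 − 2·R1
  [ 1  -3/2   11/3  |   31/6 ]
  [ 0     1   20/3  |   23/3 ]
  [ 0    -1  -22/3  |  -25/3 ]
R3 ← R3 + R2
  [ 1  -3/2  11/3  |  31/6 ]
  [ 0     1  20/3  |  23/3 ]
  [ 0     0  -2/3  |  -2/3 ]
R3 ← -3/2·R3
  [ 1  -3/2  11/3  |  31/6 ]
  [ 0     1  20/3  |  23/3 ]
  [ 0     0     1  |     1 ]
R2 ← R2 − 20/3·R3
  [ 1  -3/2  11/3  |  31/6 ]
  [ 0     1     0  |     1 ]
  [ 0     0     1  |     1 ]
R1 ← R1 − 11/3·R3
  [ 1  -3/2  0  |  3/2 ]
  [ 0     1  0  |    1 ]
  [ 0     0  1  |    1 ]
R1 ← R1 + 3/2·R2
  [ 1  0  0  |  3 ]
  [ 0  1  0  |  1 ]
  [ 0  0  1  |  1 ]
Reading off the last column: u = 3, v = 1, w = 1.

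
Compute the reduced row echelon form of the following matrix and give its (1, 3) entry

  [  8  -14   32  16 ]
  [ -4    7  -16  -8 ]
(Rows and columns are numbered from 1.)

Multiply r1 by 1/8.
  [  1  -7/4    4   2 ]
  [ -4     7  -16  -8 ]
Add 4 times r1 to r2.
  [ 1  -7/4  4  2 ]
  [ 0     0  0  0 ]

4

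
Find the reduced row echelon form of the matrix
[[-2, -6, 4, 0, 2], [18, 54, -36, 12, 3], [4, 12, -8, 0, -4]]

[[1, 3, -2, 0, -1], [0, 0, 0, 1, 7/4], [0, 0, 0, 0, 0]]

R1 := -1/2·R1
R2 := R2 − 18·R1
R3 := R3 − 4·R1
R2 := 1/12·R2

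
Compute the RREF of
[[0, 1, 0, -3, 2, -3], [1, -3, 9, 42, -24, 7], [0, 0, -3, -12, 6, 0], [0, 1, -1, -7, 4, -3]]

[[1, 0, 0, -3, 0, -2], [0, 1, 0, -3, 2, -3], [0, 0, 1, 4, -2, 0], [0, 0, 0, 0, 0, 0]]

Swap r1 and r2.
  [ 1  -3   9   42  -24   7 ]
  [ 0   1   0   -3    2  -3 ]
  [ 0   0  -3  -12    6   0 ]
  [ 0   1  -1   -7    4  -3 ]
Subtract r2 from r4.
  [ 1  -3   9   42  -24   7 ]
  [ 0   1   0   -3    2  -3 ]
  [ 0   0  -3  -12    6   0 ]
  [ 0   0  -1   -4    2   0 ]
Multiply r3 by -1/3.
  [ 1  -3   9  42  -24   7 ]
  [ 0   1   0  -3    2  -3 ]
  [ 0   0   1   4   -2   0 ]
  [ 0   0  -1  -4    2   0 ]
Add r3 to r4.
  [ 1  -3  9  42  -24   7 ]
  [ 0   1  0  -3    2  -3 ]
  [ 0   0  1   4   -2   0 ]
  [ 0   0  0   0    0   0 ]
Subtract 9 times r3 from r1.
  [ 1  -3  0   6  -6   7 ]
  [ 0   1  0  -3   2  -3 ]
  [ 0   0  1   4  -2   0 ]
  [ 0   0  0   0   0   0 ]
Add 3 times r2 to r1.
  [ 1  0  0  -3   0  -2 ]
  [ 0  1  0  -3   2  -3 ]
  [ 0  0  1   4  -2   0 ]
  [ 0  0  0   0   0   0 ]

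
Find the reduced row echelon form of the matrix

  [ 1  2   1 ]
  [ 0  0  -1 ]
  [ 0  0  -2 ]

Multiply R2 by -1.
  [ 1  2   1 ]
  [ 0  0   1 ]
  [ 0  0  -2 ]
Add 2 times R2 to R3.
  [ 1  2  1 ]
  [ 0  0  1 ]
  [ 0  0  0 ]
Subtract R2 from R1.
  [ 1  2  0 ]
  [ 0  0  1 ]
  [ 0  0  0 ]

[[1, 2, 0], [0, 0, 1], [0, 0, 0]]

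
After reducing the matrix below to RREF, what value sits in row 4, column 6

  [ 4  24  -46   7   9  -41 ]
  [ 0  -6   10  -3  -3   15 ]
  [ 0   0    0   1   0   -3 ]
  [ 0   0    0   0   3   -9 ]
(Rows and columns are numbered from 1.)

ρ1 -> 1/4·ρ1
  [ 1   6  -23/2  7/4  9/4  -41/4 ]
  [ 0  -6     10   -3   -3     15 ]
  [ 0   0      0    1    0     -3 ]
  [ 0   0      0    0    3     -9 ]
ρ2 -> -1/6·ρ2
  [ 1  6  -23/2  7/4  9/4  -41/4 ]
  [ 0  1   -5/3  1/2  1/2   -5/2 ]
  [ 0  0      0    1    0     -3 ]
  [ 0  0      0    0    3     -9 ]
ρ4 -> 1/3·ρ4
  [ 1  6  -23/2  7/4  9/4  -41/4 ]
  [ 0  1   -5/3  1/2  1/2   -5/2 ]
  [ 0  0      0    1    0     -3 ]
  [ 0  0      0    0    1     -3 ]
ρ2 -> ρ2 − 1/2·ρ4
  [ 1  6  -23/2  7/4  9/4  -41/4 ]
  [ 0  1   -5/3  1/2    0     -1 ]
  [ 0  0      0    1    0     -3 ]
  [ 0  0      0    0    1     -3 ]
ρ1 -> ρ1 − 9/4·ρ4
  [ 1  6  -23/2  7/4  0  -7/2 ]
  [ 0  1   -5/3  1/2  0    -1 ]
  [ 0  0      0    1  0    -3 ]
  [ 0  0      0    0  1    -3 ]
ρ2 -> ρ2 − 1/2·ρ3
  [ 1  6  -23/2  7/4  0  -7/2 ]
  [ 0  1   -5/3    0  0   1/2 ]
  [ 0  0      0    1  0    -3 ]
  [ 0  0      0    0  1    -3 ]
ρ1 -> ρ1 − 7/4·ρ3
  [ 1  6  -23/2  0  0  7/4 ]
  [ 0  1   -5/3  0  0  1/2 ]
  [ 0  0      0  1  0   -3 ]
  [ 0  0      0  0  1   -3 ]
ρ1 -> ρ1 − 6·ρ2
  [ 1  0  -3/2  0  0  -5/4 ]
  [ 0  1  -5/3  0  0   1/2 ]
  [ 0  0     0  1  0    -3 ]
  [ 0  0     0  0  1    -3 ]

-3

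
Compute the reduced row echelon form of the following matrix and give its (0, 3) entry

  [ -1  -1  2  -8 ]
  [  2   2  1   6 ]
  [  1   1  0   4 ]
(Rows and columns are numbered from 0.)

Multiply R1 by -1.
  [ 1  1  -2  8 ]
  [ 2  2   1  6 ]
  [ 1  1   0  4 ]
Subtract 2 times R1 from R2.
  [ 1  1  -2    8 ]
  [ 0  0   5  -10 ]
  [ 1  1   0    4 ]
Subtract R1 from R3.
  [ 1  1  -2    8 ]
  [ 0  0   5  -10 ]
  [ 0  0   2   -4 ]
Multiply R2 by 1/5.
  [ 1  1  -2   8 ]
  [ 0  0   1  -2 ]
  [ 0  0   2  -4 ]
Subtract 2 times R2 from R3.
  [ 1  1  -2   8 ]
  [ 0  0   1  -2 ]
  [ 0  0   0   0 ]
Add 2 times R2 to R1.
  [ 1  1  0   4 ]
  [ 0  0  1  -2 ]
  [ 0  0  0   0 ]

4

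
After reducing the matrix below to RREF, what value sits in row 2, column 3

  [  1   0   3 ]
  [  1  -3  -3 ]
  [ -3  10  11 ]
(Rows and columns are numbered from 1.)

R2 ← R2 − R1
  [  1   0   3 ]
  [  0  -3  -6 ]
  [ -3  10  11 ]
R3 ← R3 + 3·R1
  [ 1   0   3 ]
  [ 0  -3  -6 ]
  [ 0  10  20 ]
R2 ← -1/3·R2
  [ 1   0   3 ]
  [ 0   1   2 ]
  [ 0  10  20 ]
R3 ← R3 − 10·R2
  [ 1  0  3 ]
  [ 0  1  2 ]
  [ 0  0  0 ]

2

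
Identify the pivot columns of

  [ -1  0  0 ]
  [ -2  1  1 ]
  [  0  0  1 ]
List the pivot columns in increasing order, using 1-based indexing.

Multiply R1 by -1.
  [  1  0  0 ]
  [ -2  1  1 ]
  [  0  0  1 ]
Add 2 times R1 to R2.
  [ 1  0  0 ]
  [ 0  1  1 ]
  [ 0  0  1 ]
Subtract R3 from R2.
  [ 1  0  0 ]
  [ 0  1  0 ]
  [ 0  0  1 ]
Pivot columns are the columns containing a leading 1.

1, 2, 3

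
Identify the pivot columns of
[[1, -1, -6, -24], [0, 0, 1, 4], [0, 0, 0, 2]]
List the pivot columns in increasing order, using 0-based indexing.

0, 2, 3

ρ3 → 1/2·ρ3
ρ2 → ρ2 − 4·ρ3
ρ1 → ρ1 + 24·ρ3
ρ1 → ρ1 + 6·ρ2
Pivot columns are the columns containing a leading 1.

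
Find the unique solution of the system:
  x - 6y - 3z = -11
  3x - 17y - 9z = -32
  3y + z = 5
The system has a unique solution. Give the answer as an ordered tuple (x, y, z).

(1, 1, 2)

Form the augmented matrix and row-reduce:
  [ 1   -6  -3  |  -11 ]
  [ 3  -17  -9  |  -32 ]
  [ 0    3   1  |    5 ]
Subtract 3 times R1 from R2.
  [ 1  -6  -3  |  -11 ]
  [ 0   1   0  |    1 ]
  [ 0   3   1  |    5 ]
Subtract 3 times R2 from R3.
  [ 1  -6  -3  |  -11 ]
  [ 0   1   0  |    1 ]
  [ 0   0   1  |    2 ]
Add 3 times R3 to R1.
  [ 1  -6  0  |  -5 ]
  [ 0   1  0  |   1 ]
  [ 0   0  1  |   2 ]
Add 6 times R2 to R1.
  [ 1  0  0  |  1 ]
  [ 0  1  0  |  1 ]
  [ 0  0  1  |  2 ]
Reading off the last column: x = 1, y = 1, z = 2.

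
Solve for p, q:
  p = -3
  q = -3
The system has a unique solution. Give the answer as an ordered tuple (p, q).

Form the augmented matrix and row-reduce:
  [ 1  0  |  -3 ]
  [ 0  1  |  -3 ]
Reading off the last column: p = -3, q = -3.

(-3, -3)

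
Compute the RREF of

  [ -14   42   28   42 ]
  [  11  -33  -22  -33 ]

R1 := -1/14·R1
  [  1   -3   -2   -3 ]
  [ 11  -33  -22  -33 ]
R2 := R2 − 11·R1
  [ 1  -3  -2  -3 ]
  [ 0   0   0   0 ]

[[1, -3, -2, -3], [0, 0, 0, 0]]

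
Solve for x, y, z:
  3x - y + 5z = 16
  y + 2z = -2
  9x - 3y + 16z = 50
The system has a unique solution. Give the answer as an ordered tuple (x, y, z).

Form the augmented matrix and row-reduce:
  [ 3  -1   5  |  16 ]
  [ 0   1   2  |  -2 ]
  [ 9  -3  16  |  50 ]
R1 -> 1/3·R1
  [ 1  -1/3  5/3  |  16/3 ]
  [ 0     1    2  |    -2 ]
  [ 9    -3   16  |    50 ]
R3 -> R3 − 9·R1
  [ 1  -1/3  5/3  |  16/3 ]
  [ 0     1    2  |    -2 ]
  [ 0     0    1  |     2 ]
R2 -> R2 − 2·R3
  [ 1  -1/3  5/3  |  16/3 ]
  [ 0     1    0  |    -6 ]
  [ 0     0    1  |     2 ]
R1 -> R1 − 5/3·R3
  [ 1  -1/3  0  |   2 ]
  [ 0     1  0  |  -6 ]
  [ 0     0  1  |   2 ]
R1 -> R1 + 1/3·R2
  [ 1  0  0  |   0 ]
  [ 0  1  0  |  -6 ]
  [ 0  0  1  |   2 ]
Reading off the last column: x = 0, y = -6, z = 2.

(0, -6, 2)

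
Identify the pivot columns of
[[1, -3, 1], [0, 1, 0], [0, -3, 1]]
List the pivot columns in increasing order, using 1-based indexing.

1, 2, 3

ρ3 → ρ3 + 3·ρ2
ρ1 → ρ1 − ρ3
ρ1 → ρ1 + 3·ρ2
Pivot columns are the columns containing a leading 1.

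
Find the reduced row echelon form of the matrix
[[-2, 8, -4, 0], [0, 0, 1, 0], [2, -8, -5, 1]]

[[1, -4, 0, 0], [0, 0, 1, 0], [0, 0, 0, 1]]

Multiply r1 by -1/2.
  [ 1  -4   2  0 ]
  [ 0   0   1  0 ]
  [ 2  -8  -5  1 ]
Subtract 2 times r1 from r3.
  [ 1  -4   2  0 ]
  [ 0   0   1  0 ]
  [ 0   0  -9  1 ]
Add 9 times r2 to r3.
  [ 1  -4  2  0 ]
  [ 0   0  1  0 ]
  [ 0   0  0  1 ]
Subtract 2 times r2 from r1.
  [ 1  -4  0  0 ]
  [ 0   0  1  0 ]
  [ 0   0  0  1 ]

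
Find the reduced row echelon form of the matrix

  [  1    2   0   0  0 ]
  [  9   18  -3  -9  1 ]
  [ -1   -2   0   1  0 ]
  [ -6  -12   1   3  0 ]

Subtract 9 times R1 from R2.
  [  1    2   0   0  0 ]
  [  0    0  -3  -9  1 ]
  [ -1   -2   0   1  0 ]
  [ -6  -12   1   3  0 ]
Add R1 to R3.
  [  1    2   0   0  0 ]
  [  0    0  -3  -9  1 ]
  [  0    0   0   1  0 ]
  [ -6  -12   1   3  0 ]
Add 6 times R1 to R4.
  [ 1  2   0   0  0 ]
  [ 0  0  -3  -9  1 ]
  [ 0  0   0   1  0 ]
  [ 0  0   1   3  0 ]
Multiply R2 by -1/3.
  [ 1  2  0  0     0 ]
  [ 0  0  1  3  -1/3 ]
  [ 0  0  0  1     0 ]
  [ 0  0  1  3     0 ]
Subtract R2 from R4.
  [ 1  2  0  0     0 ]
  [ 0  0  1  3  -1/3 ]
  [ 0  0  0  1     0 ]
  [ 0  0  0  0   1/3 ]
Multiply R4 by 3.
  [ 1  2  0  0     0 ]
  [ 0  0  1  3  -1/3 ]
  [ 0  0  0  1     0 ]
  [ 0  0  0  0     1 ]
Add 1/3 times R4 to R2.
  [ 1  2  0  0  0 ]
  [ 0  0  1  3  0 ]
  [ 0  0  0  1  0 ]
  [ 0  0  0  0  1 ]
Subtract 3 times R3 from R2.
  [ 1  2  0  0  0 ]
  [ 0  0  1  0  0 ]
  [ 0  0  0  1  0 ]
  [ 0  0  0  0  1 ]

[[1, 2, 0, 0, 0], [0, 0, 1, 0, 0], [0, 0, 0, 1, 0], [0, 0, 0, 0, 1]]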